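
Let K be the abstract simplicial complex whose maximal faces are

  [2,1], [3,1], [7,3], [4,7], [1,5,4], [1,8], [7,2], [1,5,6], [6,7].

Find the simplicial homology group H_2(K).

We work with the vertex ordering 1 < 2 < 3 < 4 < 5 < 6 < 7 < 8. The simplices of K, each written with vertices in increasing order, are:

  0-simplices (8): [1], [2], [3], [4], [5], [6], [7], [8]
  1-simplices (12): [1,2], [1,3], [1,4], [1,5], [1,6], [1,8], [2,7], [3,7], [4,5], [4,7], [5,6], [6,7]
  2-simplices (2): [1,4,5], [1,5,6]

so the chain groups are C_0 ≅ Z^8, C_1 ≅ Z^12, C_2 ≅ Z^2.

∂_1: C_1 → C_0 sends each edge [p,q] (with p < q) to q − p. For instance
  ∂[1,4] = [4] − [1].
As a 8×12 matrix over Z this has rank 7, with invariant factors (1,1,1,1,1,1,1).

Boundary ∂_2: C_2 → C_1 maps a triangle to the signed sum of its edges. For instance
  ∂[1,4,5] = [4,5] − [1,5] + [1,4],
  ∂[1,5,6] = [5,6] − [1,6] + [1,5].
The resulting 12×2 matrix has rank 2, and its Smith normal form has invariant factors (1,1).

Reading off H_k = ker ∂_k / im ∂_{k+1}:

  H_2: rank ker ∂_2 − rank ∂_3 = (2 − 2) − 0 = 0, and there is no ∂_3, so H_2 = 0.

H_2 ≅ 0.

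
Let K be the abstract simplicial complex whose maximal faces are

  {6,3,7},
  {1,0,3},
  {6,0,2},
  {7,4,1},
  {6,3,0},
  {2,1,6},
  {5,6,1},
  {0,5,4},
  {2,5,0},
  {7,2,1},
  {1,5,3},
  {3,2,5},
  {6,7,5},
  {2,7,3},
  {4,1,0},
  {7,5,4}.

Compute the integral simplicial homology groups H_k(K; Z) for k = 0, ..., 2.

K has 8 vertices, 24 edges, 16 triangles.
rank ∂_0 = 0, rank ∂_1 = 7 ⇒ b_0 = 8 − 0 − 7 = 1; all invariant factors of ∂_1 are 1 so no torsion. So H_0 = Z.
rank ∂_1 = 7, rank ∂_2 = 15 ⇒ b_1 = 24 − 7 − 15 = 2; all invariant factors of ∂_2 are 1 so no torsion. So H_1 = Z^2.
rank ∂_2 = 15, rank ∂_3 = 0 ⇒ b_2 = 16 − 15 − 0 = 1. So H_2 = Z.

H_0 = Z,  H_1 = Z^2,  H_2 = Z.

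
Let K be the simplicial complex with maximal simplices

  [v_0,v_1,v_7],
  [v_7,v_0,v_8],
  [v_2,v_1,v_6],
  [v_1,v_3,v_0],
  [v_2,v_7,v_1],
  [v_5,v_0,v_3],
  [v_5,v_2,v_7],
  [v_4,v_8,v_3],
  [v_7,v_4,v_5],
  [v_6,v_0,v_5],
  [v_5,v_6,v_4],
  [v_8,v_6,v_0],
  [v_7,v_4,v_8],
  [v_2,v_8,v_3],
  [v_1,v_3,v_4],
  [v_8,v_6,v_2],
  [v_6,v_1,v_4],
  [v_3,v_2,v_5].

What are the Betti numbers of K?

b_0 = 1, b_1 = 2, b_2 = 1.

Take the total order v_0 < v_1 < v_2 < v_3 < v_4 < v_5 < v_6 < v_7 < v_8 on the vertex set. Then K (dimension 2) consists of the simplices:

  0-simplices (9): [v_0], [v_1], [v_2], [v_3], [v_4], [v_5], [v_6], [v_7], [v_8]
  1-simplices (27): (27 of them)
  2-simplices (18): (18 of them)

Hence C_0 ≅ Z^9, C_1 ≅ Z^27, C_2 ≅ Z^18.

Boundary ∂_1: C_1 → C_0 sends each edge [p,q] (with p < q) to q − p.
The 9×27 boundary matrix has rank 8 and Smith normal form diag(1,1,1,1,1,1,1,1).

∂_2: C_2 → C_1 acts by ∂[p,q,r] = [q,r] − [p,r] + [p,q]. For instance
  ∂[v_1,v_4,v_6] = [v_4,v_6] − [v_1,v_6] + [v_1,v_4],
  ∂[v_4,v_7,v_8] = [v_7,v_8] − [v_4,v_8] + [v_4,v_7].
This gives a 27×18 integer matrix of rank 17; reducing to Smith normal form yields diagonal entries (1,1,1,1,1,1,1,1,1,1,1,1,1,1,1,1,1).

From H_k ≅ ker(∂_k) / im(∂_{k+1}) we obtain:

  H_0: rank C_0 − rank ∂_1 = 9 − 8 = 1, and the invariant factors of ∂_1 are all 1, so H_0 = Z.
  H_1: rank ker ∂_1 − rank ∂_2 = (27 − 8) − 17 = 2, and the invariant factors of ∂_2 are all 1, so H_1 = Z^2.
  H_2: rank ker ∂_2 − rank ∂_3 = (18 − 17) − 0 = 1, and there is no ∂_3, so H_2 = Z.

As a check, the Euler characteristic is 9 − 27 + 18 = 0, which agrees with 1 − 2 + 1 = 0.

Hence the Betti numbers are b_0 = 1, b_1 = 2, b_2 = 1.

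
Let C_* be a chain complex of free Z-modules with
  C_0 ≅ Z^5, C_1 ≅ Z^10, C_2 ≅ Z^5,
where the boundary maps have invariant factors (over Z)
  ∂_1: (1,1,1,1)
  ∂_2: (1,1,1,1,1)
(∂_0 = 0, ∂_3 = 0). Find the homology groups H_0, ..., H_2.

H_0: b_0 = 5 − 0 − 4 = 1; torsion from ∂_1 factors > 1: none. So H_0 = Z.
H_1: b_1 = 10 − 4 − 5 = 1; torsion from ∂_2 factors > 1: none. So H_1 = Z.
H_2: b_2 = 5 − 5 − 0 = 0; torsion from ∂_3 factors > 1: none. So H_2 = 0.

H_0 = Z,  H_1 = Z,  H_2 = 0.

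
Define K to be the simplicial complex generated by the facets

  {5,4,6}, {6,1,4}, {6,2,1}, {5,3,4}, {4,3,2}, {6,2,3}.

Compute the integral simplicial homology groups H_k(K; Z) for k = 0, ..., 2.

Take the total order 1 < 2 < 3 < 4 < 5 < 6 on the vertex set. Then K (dimension 2) consists of the simplices:

  0-simplices (6): [1], [2], [3], [4], [5], [6]
  1-simplices (12): [1,2], [1,4], [1,6], [2,3], [2,4], [2,6], [3,4], [3,5], [3,6], [4,5], [4,6], [5,6]
  2-simplices (6): [1,2,6], [1,4,6], [2,3,4], [2,3,6], [3,4,5], [4,5,6]

Hence C_0 ≅ Z^6, C_1 ≅ Z^12, C_2 ≅ Z^6.

Boundary ∂_1: C_1 → C_0 sends each edge [p,q] (with p < q) to q − p. For instance
  ∂[2,3] = [3] − [2].
The 6×12 boundary matrix has rank 5 and Smith normal form diag(1,1,1,1,1).

The boundary map ∂_2: C_2 → C_1 sends each 2-simplex [p,q,r] to [q,r] − [p,r] + [p,q]. For instance
  ∂[1,2,6] = [2,6] − [1,6] + [1,2],
  ∂[2,3,4] = [3,4] − [2,4] + [2,3].
As a 12×6 matrix over Z this has rank 6, with invariant factors (1,1,1,1,1,1).

Reading off H_k = ker ∂_k / im ∂_{k+1}:

  H_0: rank C_0 − rank ∂_1 = 6 − 5 = 1, and the invariant factors of ∂_1 are all 1, so H_0 ≅ Z.
  H_1: rank ker ∂_1 − rank ∂_2 = (12 − 5) − 6 = 1, and the invariant factors of ∂_2 are all 1, so H_1 ≅ Z.
  H_2: rank ker ∂_2 − rank ∂_3 = (6 − 6) − 0 = 0, and there is no ∂_3, so H_2 ≅ 0.

As a check, the Euler characteristic is 6 − 12 + 6 = 0, which agrees with 1 − 1 + 0 = 0.

H_0 ≅ Z,  H_1 ≅ Z,  H_2 = 0.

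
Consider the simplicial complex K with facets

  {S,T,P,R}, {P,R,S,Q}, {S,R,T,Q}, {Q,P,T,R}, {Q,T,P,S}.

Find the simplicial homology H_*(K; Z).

Fix the vertex order P < Q < R < S < T and write every simplex with vertices in increasing order. Then dim K = 3 and the simplices of K are:

  0-simplices (5): P, Q, R, S, T
  1-simplices (10): PQ, PR, PS, PT, QR, QS, QT, RS, RT, ST
  2-simplices (10): PQR, PQS, PQT, PRS, PRT, PST, QRS, QRT, QST, RST
  3-simplices (5): PQRS, PQRT, PQST, PRST, QRST

Hence C_0 ≅ Z^5, C_1 ≅ Z^10, C_2 ≅ Z^10, C_3 ≅ Z^5.

Boundary ∂_1: C_1 → C_0 maps an edge to its endpoints' difference, ∂[p,q] = q − p. For instance
  ∂PQ = Q − P.
The 5×10 boundary matrix has rank 4 and Smith normal form diag(1,1,1,1).

∂_2: C_2 → C_1 acts by ∂[p,q,r] = [q,r] − [p,r] + [p,q]. For instance
  ∂PST = ST − PT + PS,
  ∂PRT = RT − PT + PR.
The 10×10 boundary matrix has rank 6 and Smith normal form diag(1,1,1,1,1,1).

The boundary map ∂_3: C_3 → C_2 sends each 3-simplex σ to the alternating sum Σ_i (−1)^i (σ with its i-th vertex removed). For instance
  ∂PQRS = QRS − PRS + PQS − PQR,
  ∂QRST = RST − QST + QRT − QRS.
As a 10×5 matrix over Z this has rank 4, with invariant factors (1,1,1,1).

Computing H_k = (kernel of ∂_k) / (image of ∂_{k+1}):

  H_0: rank C_0 − rank ∂_1 = 5 − 4 = 1, and the invariant factors of ∂_1 are all 1, so H_0 ≅ Z.
  H_1: rank ker ∂_1 − rank ∂_2 = (10 − 4) − 6 = 0, and the invariant factors of ∂_2 are all 1, so H_1 ≅ 0.
  H_2: rank ker ∂_2 − rank ∂_3 = (10 − 6) − 4 = 0, and the invariant factors of ∂_3 are all 1, so H_2 ≅ 0.
  H_3: rank ker ∂_3 − rank ∂_4 = (5 − 4) − 0 = 1, and there is no ∂_4, so H_3 ≅ Z.

H_0 ≅ Z,  H_1 = 0,  H_2 = 0,  H_3 ≅ Z.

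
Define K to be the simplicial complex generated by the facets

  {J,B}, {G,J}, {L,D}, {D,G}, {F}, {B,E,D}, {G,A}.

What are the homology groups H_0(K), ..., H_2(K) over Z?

H_0 = Z^2,  H_1 = Z,  H_2 = 0.

Fix the vertex order A < B < D < E < F < G < J < L and write every simplex with vertices in increasing order. Then dim K = 2 and the simplices of K are:

  0-simplices (8): A, B, D, E, F, G, J, L
  1-simplices (8): AG, BD, BE, BJ, DE, DG, DL, GJ
  2-simplices (1): BDE

giving chain groups C_0 ≅ Z^8, C_1 ≅ Z^8, C_2 ≅ Z^1.

∂_1: C_1 → C_0 maps an edge to its endpoints' difference, ∂[p,q] = q − p. For instance
  ∂DL = L − D.
The 8×8 boundary matrix has rank 6 and Smith normal form diag(1,1,1,1,1,1).

Boundary ∂_2: C_2 → C_1 maps a triangle to the signed sum of its edges. For instance
  ∂BDE = DE − BE + BD.
As a 8×1 matrix over Z this has rank 1, with invariant factors (1).

Computing H_k = (kernel of ∂_k) / (image of ∂_{k+1}):

  H_0: rank C_0 − rank ∂_1 = 8 − 6 = 2, and the invariant factors of ∂_1 are all 1, so H_0 ≅ Z^2.
  H_1: rank ker ∂_1 − rank ∂_2 = (8 − 6) − 1 = 1, and the invariant factors of ∂_2 are all 1, so H_1 ≅ Z.
  H_2: rank ker ∂_2 − rank ∂_3 = (1 − 1) − 0 = 0, and there is no ∂_3, so H_2 ≅ 0.

As a check, the Euler characteristic is 8 − 8 + 1 = 1, which agrees with 2 − 1 + 0 = 1.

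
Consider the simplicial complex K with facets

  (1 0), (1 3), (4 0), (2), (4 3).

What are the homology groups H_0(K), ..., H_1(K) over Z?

H_0 = Z^2,  H_1 = Z.

We work with the vertex ordering 0 < 1 < 2 < 3 < 4. The simplices of K, each written with vertices in increasing order, are:

  0-simplices (5): [0], [1], [2], [3], [4]
  1-simplices (4): [0,1], [0,4], [1,3], [3,4]

Hence C_0 ≅ Z^5, C_1 ≅ Z^4.

The boundary map ∂_1: C_1 → C_0 maps an edge to its endpoints' difference, ∂[p,q] = q − p. For instance
  ∂[0,4] = [4] − [0].
As a 5×4 matrix over Z this has rank 3, with invariant factors (1,1,1).

Computing H_k = (kernel of ∂_k) / (image of ∂_{k+1}):

  H_0: rank C_0 − rank ∂_1 = 5 − 3 = 2, and the invariant factors of ∂_1 are all 1, so H_0 ≅ Z^2.
  H_1: rank ker ∂_1 − rank ∂_2 = (4 − 3) − 0 = 1, and there is no ∂_2, so H_1 ≅ Z.

As a check, the Euler characteristic is 5 − 4 = 1, which agrees with 2 − 1 = 1.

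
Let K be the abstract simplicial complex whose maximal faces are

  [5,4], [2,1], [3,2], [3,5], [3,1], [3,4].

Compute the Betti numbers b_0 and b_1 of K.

Order the vertices as 1 < 2 < 3 < 4 < 5. Listing each simplex with vertices in this order, K has dimension 1 with simplices:

  0-simplices (5): [1], [2], [3], [4], [5]
  1-simplices (6): [1,2], [1,3], [2,3], [3,4], [3,5], [4,5]

giving chain groups C_0 ≅ Z^5, C_1 ≅ Z^6.

The boundary map ∂_1: C_1 → C_0 is given by ∂[p,q] = [q] − [p]. For instance
  ∂[3,4] = [4] − [3].
As a 5×6 matrix over Z this has rank 4, with invariant factors (1,1,1,1).

From H_k ≅ ker(∂_k) / im(∂_{k+1}) we obtain:

  H_0: rank C_0 − rank ∂_1 = 5 − 4 = 1, and the invariant factors of ∂_1 are all 1, so H_0 ≅ Z.
  H_1: rank ker ∂_1 − rank ∂_2 = (6 − 4) − 0 = 2, and there is no ∂_2, so H_1 ≅ Z^2.

Hence the Betti numbers are b_0 = 1, b_1 = 2.

b_0 = 1, b_1 = 2.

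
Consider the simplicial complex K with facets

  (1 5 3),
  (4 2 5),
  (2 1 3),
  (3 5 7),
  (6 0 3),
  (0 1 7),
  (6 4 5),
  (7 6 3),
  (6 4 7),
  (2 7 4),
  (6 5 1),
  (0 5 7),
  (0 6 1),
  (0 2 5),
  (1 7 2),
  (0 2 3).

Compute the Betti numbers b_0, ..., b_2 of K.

K has 8 vertices, 24 edges, 16 triangles.
rank ∂_0 = 0, rank ∂_1 = 7 ⇒ b_0 = 8 − 0 − 7 = 1; all invariant factors of ∂_1 are 1 so no torsion. So H_0 ≅ Z.
rank ∂_1 = 7, rank ∂_2 = 15 ⇒ b_1 = 24 − 7 − 15 = 2; all invariant factors of ∂_2 are 1 so no torsion. So H_1 ≅ Z^2.
rank ∂_2 = 15, rank ∂_3 = 0 ⇒ b_2 = 16 − 15 − 0 = 1. So H_2 ≅ Z.

b_0 = 1, b_1 = 2, b_2 = 1.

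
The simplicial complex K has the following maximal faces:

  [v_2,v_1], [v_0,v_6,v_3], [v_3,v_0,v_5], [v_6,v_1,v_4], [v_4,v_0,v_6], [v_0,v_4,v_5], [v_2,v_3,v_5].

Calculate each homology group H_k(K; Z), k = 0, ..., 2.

Order the vertices as v_0 < v_1 < v_2 < v_3 < v_4 < v_5 < v_6. Listing each simplex with vertices in this order, K has dimension 2 with simplices:

  0-simplices (7): [v_0], [v_1], [v_2], [v_3], [v_4], [v_5], [v_6]
  1-simplices (13): [v_0,v_3], [v_0,v_4], [v_0,v_5], [v_0,v_6], [v_1,v_2], [v_1,v_4], [v_1,v_6], [v_2,v_3], [v_2,v_5], [v_3,v_5], [v_3,v_6], [v_4,v_5], [v_4,v_6]
  2-simplices (6): [v_0,v_3,v_5], [v_0,v_3,v_6], [v_0,v_4,v_5], [v_0,v_4,v_6], [v_1,v_4,v_6], [v_2,v_3,v_5]

giving chain groups C_0 ≅ Z^7, C_1 ≅ Z^13, C_2 ≅ Z^6.

Boundary ∂_1: C_1 → C_0 is given by ∂[p,q] = [q] − [p].
The 7×13 boundary matrix has rank 6 and Smith normal form diag(1,1,1,1,1,1).

∂_2: C_2 → C_1 sends each 2-simplex [p,q,r] to [q,r] − [p,r] + [p,q]. For instance
  ∂[v_0,v_3,v_6] = [v_3,v_6] − [v_0,v_6] + [v_0,v_3],
  ∂[v_0,v_4,v_5] = [v_4,v_5] − [v_0,v_5] + [v_0,v_4].
As a 13×6 matrix over Z this has rank 6, with invariant factors (1,1,1,1,1,1).

Computing H_k = (kernel of ∂_k) / (image of ∂_{k+1}):

  H_0: rank C_0 − rank ∂_1 = 7 − 6 = 1, and the invariant factors of ∂_1 are all 1, so H_0 ≅ Z.
  H_1: rank ker ∂_1 − rank ∂_2 = (13 − 6) − 6 = 1, and the invariant factors of ∂_2 are all 1, so H_1 ≅ Z.
  H_2: rank ker ∂_2 − rank ∂_3 = (6 − 6) − 0 = 0, and there is no ∂_3, so H_2 ≅ 0.

As a check, the Euler characteristic is 7 − 13 + 6 = 0, which agrees with 1 − 1 + 0 = 0.

H_0 ≅ Z,  H_1 ≅ Z,  H_2 = 0.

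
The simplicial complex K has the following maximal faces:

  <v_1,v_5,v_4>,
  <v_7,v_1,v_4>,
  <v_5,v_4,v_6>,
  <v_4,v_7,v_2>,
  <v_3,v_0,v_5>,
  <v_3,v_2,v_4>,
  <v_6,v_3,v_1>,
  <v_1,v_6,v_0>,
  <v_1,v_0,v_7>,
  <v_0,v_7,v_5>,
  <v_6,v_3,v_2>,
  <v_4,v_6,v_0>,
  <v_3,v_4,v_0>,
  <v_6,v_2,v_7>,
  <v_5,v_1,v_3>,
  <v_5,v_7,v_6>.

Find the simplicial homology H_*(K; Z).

K has 8 vertices, 24 edges, 16 triangles.
rank ∂_0 = 0, rank ∂_1 = 7 ⇒ b_0 = 8 − 0 − 7 = 1; all invariant factors of ∂_1 are 1 so no torsion. So H_0 = Z.
rank ∂_1 = 7, rank ∂_2 = 15 ⇒ b_1 = 24 − 7 − 15 = 2; all invariant factors of ∂_2 are 1 so no torsion. So H_1 = Z^2.
rank ∂_2 = 15, rank ∂_3 = 0 ⇒ b_2 = 16 − 15 − 0 = 1. So H_2 = Z.

H_0 = Z,  H_1 = Z^2,  H_2 = Z.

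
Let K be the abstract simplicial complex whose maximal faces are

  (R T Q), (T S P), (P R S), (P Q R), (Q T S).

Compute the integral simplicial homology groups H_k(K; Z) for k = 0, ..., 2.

We work with the vertex ordering P < Q < R < S < T. The simplices of K, each written with vertices in increasing order, are:

  0-simplices (5): P, Q, R, S, T
  1-simplices (10): PQ, PR, PS, PT, QR, QS, QT, RS, RT, ST
  2-simplices (5): PQR, PRS, PST, QRT, QST

so the chain groups are C_0 ≅ Z^5, C_1 ≅ Z^10, C_2 ≅ Z^5.

The boundary map ∂_1: C_1 → C_0 sends each edge [p,q] (with p < q) to q − p.
As a 5×10 matrix over Z this has rank 4, with invariant factors (1,1,1,1).

∂_2: C_2 → C_1 maps a triangle to the signed sum of its edges. For instance
  ∂PST = ST − PT + PS,
  ∂QRT = RT − QT + QR.
The resulting 10×5 matrix has rank 5, and its Smith normal form has invariant factors (1,1,1,1,1).

Reading off H_k = ker ∂_k / im ∂_{k+1}:

  H_0: rank C_0 − rank ∂_1 = 5 − 4 = 1, and the invariant factors of ∂_1 are all 1, so H_0 ≅ Z.
  H_1: rank ker ∂_1 − rank ∂_2 = (10 − 4) − 5 = 1, and the invariant factors of ∂_2 are all 1, so H_1 ≅ Z.
  H_2: rank ker ∂_2 − rank ∂_3 = (5 − 5) − 0 = 0, and there is no ∂_3, so H_2 ≅ 0.

(K is a triangulation of the Möbius band.)

H_0 = Z,  H_1 = Z,  H_2 = 0.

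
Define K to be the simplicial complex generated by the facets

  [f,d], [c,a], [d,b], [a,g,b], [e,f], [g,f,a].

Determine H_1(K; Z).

Order the vertices as a < b < c < d < e < f < g. Listing each simplex with vertices in this order, K has dimension 2 with simplices:

  0-simplices (7): a, b, c, d, e, f, g
  1-simplices (9): ab, ac, af, ag, bd, bg, df, ef, fg
  2-simplices (2): abg, afg

Hence C_0 ≅ Z^7, C_1 ≅ Z^9, C_2 ≅ Z^2.

Boundary ∂_1: C_1 → C_0 maps an edge to its endpoints' difference, ∂[p,q] = q − p. For instance
  ∂df = f − d.
The 7×9 boundary matrix has rank 6 and Smith normal form diag(1,1,1,1,1,1).

Boundary ∂_2: C_2 → C_1 maps a triangle to the signed sum of its edges. For instance
  ∂afg = fg − ag + af,
  ∂abg = bg − ag + ab.
The resulting 9×2 matrix has rank 2, and its Smith normal form has invariant factors (1,1).

From H_k ≅ ker(∂_k) / im(∂_{k+1}) we obtain:

  H_1: rank ker ∂_1 − rank ∂_2 = (9 − 6) − 2 = 1, and the invariant factors of ∂_2 are all 1, so H_1 = Z.

H_1 ≅ Z.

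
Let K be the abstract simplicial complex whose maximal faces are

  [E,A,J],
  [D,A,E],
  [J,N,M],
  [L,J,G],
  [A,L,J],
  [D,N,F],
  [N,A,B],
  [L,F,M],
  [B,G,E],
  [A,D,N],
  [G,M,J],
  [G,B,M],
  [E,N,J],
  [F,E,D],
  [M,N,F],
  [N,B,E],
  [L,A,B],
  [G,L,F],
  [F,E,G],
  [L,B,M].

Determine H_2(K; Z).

Take the total order A < B < D < E < F < G < J < L < M < N on the vertex set. Then K (dimension 2) consists of the simplices:

  0-simplices (10): A, B, D, E, F, G, J, L, M, N
  1-simplices (30): AB, AD, AE, AJ, AL, AN, BE, BG, BL, BM, BN, DE, DF, DN, EF, EG, EJ, EN, FG, FL, FM, FN, GJ, GL, GM, JL, JM, JN, LM, MN
  2-simplices (20): ABL, ABN, ADE, ADN, AEJ, AJL, BEG, BEN, BGM, BLM, DEF, DFN, EFG, EJN, FGL, FLM, FMN, GJL, GJM, JMN

Hence C_0 ≅ Z^10, C_1 ≅ Z^30, C_2 ≅ Z^20.

The boundary map ∂_1: C_1 → C_0 sends each edge [p,q] (with p < q) to q − p. For instance
  ∂BM = M − B.
This gives a 10×30 integer matrix of rank 9; reducing to Smith normal form yields diagonal entries (1,1,1,1,1,1,1,1,1).

Boundary ∂_2: C_2 → C_1 acts by ∂[p,q,r] = [q,r] − [p,r] + [p,q]. For instance
  ∂ADE = DE − AE + AD,
  ∂ABL = BL − AL + AB.
The 30×20 boundary matrix has rank 20 and Smith normal form diag(1,1,1,1,1,1,1,1,1,1,1,1,1,1,1,1,1,1,1,2).

Computing H_k = (kernel of ∂_k) / (image of ∂_{k+1}):

  H_2: rank ker ∂_2 − rank ∂_3 = (20 − 20) − 0 = 0, and there is no ∂_3, so H_2 ≅ 0.

(K is a triangulation of the Klein bottle.)

H_2 ≅ 0.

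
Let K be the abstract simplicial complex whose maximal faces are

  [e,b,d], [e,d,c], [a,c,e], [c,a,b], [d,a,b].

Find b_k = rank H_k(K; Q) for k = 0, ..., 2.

Fix the vertex order a < b < c < d < e and write every simplex with vertices in increasing order. Then dim K = 2 and the simplices of K are:

  0-simplices (5): a, b, c, d, e
  1-simplices (10): ab, ac, ad, ae, bc, bd, be, cd, ce, de
  2-simplices (5): abc, abd, ace, bde, cde

Hence C_0 ≅ Z^5, C_1 ≅ Z^10, C_2 ≅ Z^5.

∂_1: C_1 → C_0 maps an edge to its endpoints' difference, ∂[p,q] = q − p. For instance
  ∂cd = d − c.
As a 5×10 matrix over Z this has rank 4, with invariant factors (1,1,1,1).

The boundary map ∂_2: C_2 → C_1 maps a triangle to the signed sum of its edges. For instance
  ∂abd = bd − ad + ab,
  ∂abc = bc − ac + ab.
This gives a 10×5 integer matrix of rank 5; reducing to Smith normal form yields diagonal entries (1,1,1,1,1).

Reading off H_k = ker ∂_k / im ∂_{k+1}:

  H_0: rank C_0 − rank ∂_1 = 5 − 4 = 1, and the invariant factors of ∂_1 are all 1, so H_0 = Z.
  H_1: rank ker ∂_1 − rank ∂_2 = (10 − 4) − 5 = 1, and the invariant factors of ∂_2 are all 1, so H_1 = Z.
  H_2: rank ker ∂_2 − rank ∂_3 = (5 − 5) − 0 = 0, and there is no ∂_3, so H_2 = 0.

(K is a triangulation of the Möbius band.)

Hence the Betti numbers are b_0 = 1, b_1 = 1, b_2 = 0.

b_0 = 1, b_1 = 1, b_2 = 0.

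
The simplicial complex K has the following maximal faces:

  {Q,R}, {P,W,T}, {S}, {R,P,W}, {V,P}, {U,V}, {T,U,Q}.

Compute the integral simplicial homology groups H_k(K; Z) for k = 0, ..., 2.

Order the vertices as P < Q < R < S < T < U < V < W. Listing each simplex with vertices in this order, K has dimension 2 with simplices:

  0-simplices (8): P, Q, R, S, T, U, V, W
  1-simplices (11): PR, PT, PV, PW, QR, QT, QU, RW, TU, TW, UV
  2-simplices (3): PRW, PTW, QTU

so the chain groups are C_0 ≅ Z^8, C_1 ≅ Z^11, C_2 ≅ Z^3.

∂_1: C_1 → C_0 maps an edge to its endpoints' difference, ∂[p,q] = q − p. For instance
  ∂QR = R − Q.
As a 8×11 matrix over Z this has rank 6, with invariant factors (1,1,1,1,1,1).

The boundary map ∂_2: C_2 → C_1 sends each 2-simplex [p,q,r] to [q,r] − [p,r] + [p,q]. For instance
  ∂PRW = RW − PW + PR,
  ∂PTW = TW − PW + PT.
As a 11×3 matrix over Z this has rank 3, with invariant factors (1,1,1).

From H_k ≅ ker(∂_k) / im(∂_{k+1}) we obtain:

  H_0: rank C_0 − rank ∂_1 = 8 − 6 = 2, and the invariant factors of ∂_1 are all 1, so H_0 = Z^2.
  H_1: rank ker ∂_1 − rank ∂_2 = (11 − 6) − 3 = 2, and the invariant factors of ∂_2 are all 1, so H_1 = Z^2.
  H_2: rank ker ∂_2 − rank ∂_3 = (3 − 3) − 0 = 0, and there is no ∂_3, so H_2 = 0.

H_0 = Z^2,  H_1 = Z^2,  H_2 = 0.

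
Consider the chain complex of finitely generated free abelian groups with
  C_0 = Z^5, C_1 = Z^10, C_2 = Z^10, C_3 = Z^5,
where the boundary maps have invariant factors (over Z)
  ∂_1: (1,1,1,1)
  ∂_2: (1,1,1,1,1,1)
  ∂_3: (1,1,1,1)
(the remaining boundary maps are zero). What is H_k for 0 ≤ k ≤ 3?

H_0: b_0 = 5 − 0 − 4 = 1; torsion from ∂_1 factors > 1: none. So H_0 ≅ Z.
H_1: b_1 = 10 − 4 − 6 = 0; torsion from ∂_2 factors > 1: none. So H_1 ≅ 0.
H_2: b_2 = 10 − 6 − 4 = 0; torsion from ∂_3 factors > 1: none. So H_2 ≅ 0.
H_3: b_3 = 5 − 4 − 0 = 1; torsion from ∂_4 factors > 1: none. So H_3 ≅ Z.

H_0 ≅ Z,  H_1 = 0,  H_2 = 0,  H_3 ≅ Z.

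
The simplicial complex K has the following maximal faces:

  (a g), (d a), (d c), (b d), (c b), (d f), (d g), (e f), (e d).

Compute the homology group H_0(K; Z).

Order the vertices as a < b < c < d < e < f < g. Listing each simplex with vertices in this order, K has dimension 1 with simplices:

  0-simplices (7): a, b, c, d, e, f, g
  1-simplices (9): ad, ag, bc, bd, cd, de, df, dg, ef

Hence C_0 ≅ Z^7, C_1 ≅ Z^9.

∂_1: C_1 → C_0 maps an edge to its endpoints' difference, ∂[p,q] = q − p. For instance
  ∂df = f − d.
The resulting 7×9 matrix has rank 6, and its Smith normal form has invariant factors (1,1,1,1,1,1).

Reading off H_k = ker ∂_k / im ∂_{k+1}:

  H_0: rank C_0 − rank ∂_1 = 7 − 6 = 1, and the invariant factors of ∂_1 are all 1, so H_0 ≅ Z.

(K is a triangulation of a wedge of 3 circles.)

H_0 = Z.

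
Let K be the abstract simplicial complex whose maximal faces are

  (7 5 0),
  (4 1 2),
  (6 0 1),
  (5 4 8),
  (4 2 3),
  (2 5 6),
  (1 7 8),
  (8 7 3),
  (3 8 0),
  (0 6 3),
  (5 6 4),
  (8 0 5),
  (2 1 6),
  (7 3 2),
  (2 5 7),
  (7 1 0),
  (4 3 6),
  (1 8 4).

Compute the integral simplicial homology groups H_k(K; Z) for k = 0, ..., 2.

H_0 = Z,  H_1 = Z ⊕ Z_2,  H_2 = 0.

Fix the vertex order 0 < 1 < 2 < 3 < 4 < 5 < 6 < 7 < 8 and write every simplex with vertices in increasing order. Then dim K = 2 and the simplices of K are:

  0-simplices (9): [0], [1], [2], [3], [4], [5], [6], [7], [8]
  1-simplices (27): (27 of them)
  2-simplices (18): [0,1,6], [0,1,7], [0,3,6], [0,3,8], [0,5,7], [0,5,8], [1,2,4], [1,2,6], [1,4,8], [1,7,8], [2,3,4], [2,3,7], [2,5,6], [2,5,7], [3,4,6], [3,7,8], [4,5,6], [4,5,8]

giving chain groups C_0 ≅ Z^9, C_1 ≅ Z^27, C_2 ≅ Z^18.

The boundary map ∂_1: C_1 → C_0 maps an edge to its endpoints' difference, ∂[p,q] = q − p. For instance
  ∂[0,6] = [6] − [0].
This gives a 9×27 integer matrix of rank 8; reducing to Smith normal form yields diagonal entries (1,1,1,1,1,1,1,1).

The boundary map ∂_2: C_2 → C_1 maps a triangle to the signed sum of its edges. For instance
  ∂[0,1,6] = [1,6] − [0,6] + [0,1],
  ∂[3,4,6] = [4,6] − [3,6] + [3,4].
As a 27×18 matrix over Z this has rank 18, with invariant factors (1,1,1,1,1,1,1,1,1,1,1,1,1,1,1,1,1,2).

Now H_k = ker ∂_k / im ∂_{k+1}, so:

  H_0: rank C_0 − rank ∂_1 = 9 − 8 = 1, and the invariant factors of ∂_1 are all 1, so H_0 ≅ Z.
  H_1: rank ker ∂_1 − rank ∂_2 = (27 − 8) − 18 = 1, and ∂_2 has invariant factor 2 > 1, so H_1 ≅ Z ⊕ Z_2.
  H_2: rank ker ∂_2 − rank ∂_3 = (18 − 18) − 0 = 0, and there is no ∂_3, so H_2 ≅ 0.

As a check, the Euler characteristic is 9 − 27 + 18 = 0, which agrees with 1 − 1 + 0 = 0.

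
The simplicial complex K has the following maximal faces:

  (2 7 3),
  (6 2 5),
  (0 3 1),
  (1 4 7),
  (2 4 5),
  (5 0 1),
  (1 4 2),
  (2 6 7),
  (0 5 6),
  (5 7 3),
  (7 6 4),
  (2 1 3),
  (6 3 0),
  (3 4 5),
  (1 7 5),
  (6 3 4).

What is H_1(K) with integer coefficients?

K has 8 vertices, 24 edges, 16 triangles.
rank ∂_1 = 7, rank ∂_2 = 15 ⇒ b_1 = 24 − 7 − 15 = 2; all invariant factors of ∂_2 are 1 so no torsion. So H_1 = Z^2.

H_1 = Z^2.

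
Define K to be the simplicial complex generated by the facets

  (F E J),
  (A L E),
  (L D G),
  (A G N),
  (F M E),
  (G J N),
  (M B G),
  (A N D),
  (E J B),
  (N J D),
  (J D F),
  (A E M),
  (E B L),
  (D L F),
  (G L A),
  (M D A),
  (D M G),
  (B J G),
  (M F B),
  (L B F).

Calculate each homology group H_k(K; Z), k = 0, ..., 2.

H_0 = Z,  H_1 = Z ⊕ Z/2Z,  H_2 = 0.

K has 10 vertices, 30 edges, 20 triangles.
rank ∂_0 = 0, rank ∂_1 = 9 ⇒ b_0 = 10 − 0 − 9 = 1; all invariant factors of ∂_1 are 1 so no torsion. So H_0 = Z.
rank ∂_1 = 9, rank ∂_2 = 20 ⇒ b_1 = 30 − 9 − 20 = 1; ∂_2 has invariant factor(s) [2] giving torsion. So H_1 = Z ⊕ Z/2Z.
rank ∂_2 = 20, rank ∂_3 = 0 ⇒ b_2 = 20 − 20 − 0 = 0. So H_2 = 0.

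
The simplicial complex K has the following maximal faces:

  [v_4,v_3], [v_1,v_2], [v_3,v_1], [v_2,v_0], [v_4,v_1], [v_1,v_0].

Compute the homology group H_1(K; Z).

We work with the vertex ordering v_0 < v_1 < v_2 < v_3 < v_4. The simplices of K, each written with vertices in increasing order, are:

  0-simplices (5): [v_0], [v_1], [v_2], [v_3], [v_4]
  1-simplices (6): [v_0,v_1], [v_0,v_2], [v_1,v_2], [v_1,v_3], [v_1,v_4], [v_3,v_4]

so the chain groups are C_0 ≅ Z^5, C_1 ≅ Z^6.

The boundary map ∂_1: C_1 → C_0 is given by ∂[p,q] = [q] − [p]. For instance
  ∂[v_1,v_4] = [v_4] − [v_1].
This gives a 5×6 integer matrix of rank 4; reducing to Smith normal form yields diagonal entries (1,1,1,1).

Reading off H_k = ker ∂_k / im ∂_{k+1}:

  H_1: rank ker ∂_1 − rank ∂_2 = (6 − 4) − 0 = 2, and there is no ∂_2, so H_1 = Z^2.

(K is a triangulation of a wedge of 2 circles.)

H_1 = Z^2.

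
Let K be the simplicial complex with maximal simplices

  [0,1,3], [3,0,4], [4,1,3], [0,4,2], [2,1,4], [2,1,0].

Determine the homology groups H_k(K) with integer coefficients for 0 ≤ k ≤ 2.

H_0 = Z,  H_1 = 0,  H_2 = Z.

Take the total order 0 < 1 < 2 < 3 < 4 on the vertex set. Then K (dimension 2) consists of the simplices:

  0-simplices (5): [0], [1], [2], [3], [4]
  1-simplices (9): [0,1], [0,2], [0,3], [0,4], [1,2], [1,3], [1,4], [2,4], [3,4]
  2-simplices (6): [0,1,2], [0,1,3], [0,2,4], [0,3,4], [1,2,4], [1,3,4]

Hence C_0 ≅ Z^5, C_1 ≅ Z^9, C_2 ≅ Z^6.

The boundary map ∂_1: C_1 → C_0 is given by ∂[p,q] = [q] − [p].
The resulting 5×9 matrix has rank 4, and its Smith normal form has invariant factors (1,1,1,1).

Boundary ∂_2: C_2 → C_1 acts by ∂[p,q,r] = [q,r] − [p,r] + [p,q]. For instance
  ∂[0,2,4] = [2,4] − [0,4] + [0,2],
  ∂[0,3,4] = [3,4] − [0,4] + [0,3].
This gives a 9×6 integer matrix of rank 5; reducing to Smith normal form yields diagonal entries (1,1,1,1,1).

Now H_k = ker ∂_k / im ∂_{k+1}, so:

  H_0: rank C_0 − rank ∂_1 = 5 − 4 = 1, and the invariant factors of ∂_1 are all 1, so H_0 ≅ Z.
  H_1: rank ker ∂_1 − rank ∂_2 = (9 − 4) − 5 = 0, and the invariant factors of ∂_2 are all 1, so H_1 ≅ 0.
  H_2: rank ker ∂_2 − rank ∂_3 = (6 − 5) − 0 = 1, and there is no ∂_3, so H_2 ≅ Z.

(K is a triangulation of the 2-sphere S^2.)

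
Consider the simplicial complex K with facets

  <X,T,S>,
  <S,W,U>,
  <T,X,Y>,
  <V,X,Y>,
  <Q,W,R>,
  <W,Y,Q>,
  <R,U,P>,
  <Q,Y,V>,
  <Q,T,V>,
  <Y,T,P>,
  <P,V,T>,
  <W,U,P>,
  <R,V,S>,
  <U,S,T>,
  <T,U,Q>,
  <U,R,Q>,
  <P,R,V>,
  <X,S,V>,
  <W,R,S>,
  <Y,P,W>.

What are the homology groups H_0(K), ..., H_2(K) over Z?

We work with the vertex ordering P < Q < R < S < T < U < V < W < X < Y. The simplices of K, each written with vertices in increasing order, are:

  0-simplices (10): P, Q, R, S, T, U, V, W, X, Y
  1-simplices (30): PR, PT, PU, PV, PW, PY, QR, QT, QU, QV, QW, QY, RS, RU, RV, RW, ST, SU, SV, SW, SX, TU, TV, TX, TY, UW, VX, VY, WY, XY
  2-simplices (20): PRU, PRV, PTV, PTY, PUW, PWY, QRU, QRW, QTU, QTV, QVY, QWY, RSV, RSW, STU, STX, SUW, SVX, TXY, VXY

so the chain groups are C_0 ≅ Z^10, C_1 ≅ Z^30, C_2 ≅ Z^20.

Boundary ∂_1: C_1 → C_0 is given by ∂[p,q] = [q] − [p].
This gives a 10×30 integer matrix of rank 9; reducing to Smith normal form yields diagonal entries (1,1,1,1,1,1,1,1,1).

The boundary map ∂_2: C_2 → C_1 maps a triangle to the signed sum of its edges. For instance
  ∂QWY = WY − QY + QW,
  ∂PWY = WY − PY + PW.
The resulting 30×20 matrix has rank 20, and its Smith normal form has invariant factors (1,1,1,1,1,1,1,1,1,1,1,1,1,1,1,1,1,1,1,2).

Now H_k = ker ∂_k / im ∂_{k+1}, so:

  H_0: rank C_0 − rank ∂_1 = 10 − 9 = 1, and the invariant factors of ∂_1 are all 1, so H_0 = Z.
  H_1: rank ker ∂_1 − rank ∂_2 = (30 − 9) − 20 = 1, and ∂_2 has invariant factor 2 > 1, so H_1 = Z × Z/2.
  H_2: rank ker ∂_2 − rank ∂_3 = (20 − 20) − 0 = 0, and there is no ∂_3, so H_2 = 0.

As a check, the Euler characteristic is 10 − 30 + 20 = 0, which agrees with 1 − 1 + 0 = 0.
(K is a triangulation of the Klein bottle.)

H_0 = Z,  H_1 = Z × Z/2,  H_2 = 0.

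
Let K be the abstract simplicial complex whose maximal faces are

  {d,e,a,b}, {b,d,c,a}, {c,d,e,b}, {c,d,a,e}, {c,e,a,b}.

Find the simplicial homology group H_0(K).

Take the total order a < b < c < d < e on the vertex set. Then K (dimension 3) consists of the simplices:

  0-simplices (5): a, b, c, d, e
  1-simplices (10): ab, ac, ad, ae, bc, bd, be, cd, ce, de
  2-simplices (10): abc, abd, abe, acd, ace, ade, bcd, bce, bde, cde
  3-simplices (5): abcd, abce, abde, acde, bcde

giving chain groups C_0 ≅ Z^5, C_1 ≅ Z^10, C_2 ≅ Z^10, C_3 ≅ Z^5.

The boundary map ∂_1: C_1 → C_0 sends each edge [p,q] (with p < q) to q − p.
This gives a 5×10 integer matrix of rank 4; reducing to Smith normal form yields diagonal entries (1,1,1,1).

Boundary ∂_2: C_2 → C_1 sends each 2-simplex [p,q,r] to [q,r] − [p,r] + [p,q]. For instance
  ∂abd = bd − ad + ab,
  ∂bce = ce − be + bc.
The resulting 10×10 matrix has rank 6, and its Smith normal form has invariant factors (1,1,1,1,1,1).

∂_3: C_3 → C_2 sends each 3-simplex σ to the alternating sum Σ_i (−1)^i (σ with its i-th vertex removed). For instance
  ∂acde = cde − ade + ace − acd,
  ∂abde = bde − ade + abe − abd.
The resulting 10×5 matrix has rank 4, and its Smith normal form has invariant factors (1,1,1,1).

Now H_k = ker ∂_k / im ∂_{k+1}, so:

  H_0: rank C_0 − rank ∂_1 = 5 − 4 = 1, and the invariant factors of ∂_1 are all 1, so H_0 = Z.

H_0 = Z.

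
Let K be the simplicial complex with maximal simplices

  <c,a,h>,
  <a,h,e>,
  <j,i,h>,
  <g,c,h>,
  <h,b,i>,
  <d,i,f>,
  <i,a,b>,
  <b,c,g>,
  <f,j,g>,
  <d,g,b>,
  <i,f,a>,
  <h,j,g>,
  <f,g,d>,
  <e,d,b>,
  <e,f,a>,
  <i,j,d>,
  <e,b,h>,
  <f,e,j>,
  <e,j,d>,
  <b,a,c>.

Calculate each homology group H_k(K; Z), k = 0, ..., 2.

Order the vertices as a < b < c < d < e < f < g < h < i < j. Listing each simplex with vertices in this order, K has dimension 2 with simplices:

  0-simplices (10): a, b, c, d, e, f, g, h, i, j
  1-simplices (30): ab, ac, ae, af, ah, ai, bc, bd, be, bg, bh, bi, cg, ch, de, df, dg, di, dj, ef, eh, ej, fg, fi, fj, gh, gj, hi, hj, ij
  2-simplices (20): abc, abi, ach, aef, aeh, afi, bcg, bde, bdg, beh, bhi, cgh, dej, dfg, dfi, dij, efj, fgj, ghj, hij

Hence C_0 ≅ Z^10, C_1 ≅ Z^30, C_2 ≅ Z^20.

Boundary ∂_1: C_1 → C_0 sends each edge [p,q] (with p < q) to q − p. For instance
  ∂fi = i − f.
This gives a 10×30 integer matrix of rank 9; reducing to Smith normal form yields diagonal entries (1,1,1,1,1,1,1,1,1).

The boundary map ∂_2: C_2 → C_1 acts by ∂[p,q,r] = [q,r] − [p,r] + [p,q]. For instance
  ∂ach = ch − ah + ac,
  ∂dfg = fg − dg + df.
The 30×20 boundary matrix has rank 20 and Smith normal form diag(1,1,1,1,1,1,1,1,1,1,1,1,1,1,1,1,1,1,1,2).

Reading off H_k = ker ∂_k / im ∂_{k+1}:

  H_0: rank C_0 − rank ∂_1 = 10 − 9 = 1, and the invariant factors of ∂_1 are all 1, so H_0 = Z.
  H_1: rank ker ∂_1 − rank ∂_2 = (30 − 9) − 20 = 1, and ∂_2 has invariant factor 2 > 1, so H_1 = Z ⊕ Z/2.
  H_2: rank ker ∂_2 − rank ∂_3 = (20 − 20) − 0 = 0, and there is no ∂_3, so H_2 = 0.

As a check, the Euler characteristic is 10 − 30 + 20 = 0, which agrees with 1 − 1 + 0 = 0.

H_0 = Z,  H_1 = Z ⊕ Z/2,  H_2 = 0.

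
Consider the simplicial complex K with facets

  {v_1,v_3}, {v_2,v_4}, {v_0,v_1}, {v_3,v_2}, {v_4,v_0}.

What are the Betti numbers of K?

b_0 = 1, b_1 = 1.

Order the vertices as v_0 < v_1 < v_2 < v_3 < v_4. Listing each simplex with vertices in this order, K has dimension 1 with simplices:

  0-simplices (5): [v_0], [v_1], [v_2], [v_3], [v_4]
  1-simplices (5): [v_0,v_1], [v_0,v_4], [v_1,v_3], [v_2,v_3], [v_2,v_4]

so the chain groups are C_0 ≅ Z^5, C_1 ≅ Z^5.

The boundary map ∂_1: C_1 → C_0 maps an edge to its endpoints' difference, ∂[p,q] = q − p. For instance
  ∂[v_2,v_4] = [v_4] − [v_2].
This gives a 5×5 integer matrix of rank 4; reducing to Smith normal form yields diagonal entries (1,1,1,1).

Now H_k = ker ∂_k / im ∂_{k+1}, so:

  H_0: rank C_0 − rank ∂_1 = 5 − 4 = 1, and the invariant factors of ∂_1 are all 1, so H_0 = Z.
  H_1: rank ker ∂_1 − rank ∂_2 = (5 − 4) − 0 = 1, and there is no ∂_2, so H_1 = Z.

Hence the Betti numbers are b_0 = 1, b_1 = 1.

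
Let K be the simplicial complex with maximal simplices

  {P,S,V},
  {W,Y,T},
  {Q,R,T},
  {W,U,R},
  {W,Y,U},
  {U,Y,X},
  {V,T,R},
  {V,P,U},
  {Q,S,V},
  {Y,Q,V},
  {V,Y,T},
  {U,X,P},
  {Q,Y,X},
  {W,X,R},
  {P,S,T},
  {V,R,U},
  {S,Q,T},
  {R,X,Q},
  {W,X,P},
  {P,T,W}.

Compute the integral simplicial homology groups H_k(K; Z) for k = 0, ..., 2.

Take the total order P < Q < R < S < T < U < V < W < X < Y on the vertex set. Then K (dimension 2) consists of the simplices:

  0-simplices (10): P, Q, R, S, T, U, V, W, X, Y
  1-simplices (30): PS, PT, PU, PV, PW, PX, QR, QS, QT, QV, QX, QY, RT, RU, RV, RW, RX, ST, SV, TV, TW, TY, UV, UW, UX, UY, VY, WX, WY, XY
  2-simplices (20): PST, PSV, PTW, PUV, PUX, PWX, QRT, QRX, QST, QSV, QVY, QXY, RTV, RUV, RUW, RWX, TVY, TWY, UWY, UXY

Hence C_0 ≅ Z^10, C_1 ≅ Z^30, C_2 ≅ Z^20.

Boundary ∂_1: C_1 → C_0 sends each edge [p,q] (with p < q) to q − p.
The resulting 10×30 matrix has rank 9, and its Smith normal form has invariant factors (1,1,1,1,1,1,1,1,1).

The boundary map ∂_2: C_2 → C_1 sends each 2-simplex [p,q,r] to [q,r] − [p,r] + [p,q]. For instance
  ∂QST = ST − QT + QS,
  ∂PTW = TW − PW + PT.
The 30×20 boundary matrix has rank 20 and Smith normal form diag(1,1,1,1,1,1,1,1,1,1,1,1,1,1,1,1,1,1,1,2).

From H_k ≅ ker(∂_k) / im(∂_{k+1}) we obtain:

  H_0: rank C_0 − rank ∂_1 = 10 − 9 = 1, and the invariant factors of ∂_1 are all 1, so H_0 ≅ Z.
  H_1: rank ker ∂_1 − rank ∂_2 = (30 − 9) − 20 = 1, and ∂_2 has invariant factor 2 > 1, so H_1 ≅ Z ⊕ Z/2.
  H_2: rank ker ∂_2 − rank ∂_3 = (20 − 20) − 0 = 0, and there is no ∂_3, so H_2 ≅ 0.

H_0 = Z,  H_1 = Z ⊕ Z/2,  H_2 = 0.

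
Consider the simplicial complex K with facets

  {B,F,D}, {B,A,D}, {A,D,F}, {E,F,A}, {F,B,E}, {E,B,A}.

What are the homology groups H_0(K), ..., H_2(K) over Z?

Fix the vertex order A < B < D < E < F and write every simplex with vertices in increasing order. Then dim K = 2 and the simplices of K are:

  0-simplices (5): A, B, D, E, F
  1-simplices (9): AB, AD, AE, AF, BD, BE, BF, DF, EF
  2-simplices (6): ABD, ABE, ADF, AEF, BDF, BEF

Hence C_0 ≅ Z^5, C_1 ≅ Z^9, C_2 ≅ Z^6.

The boundary map ∂_1: C_1 → C_0 is given by ∂[p,q] = [q] − [p]. For instance
  ∂BE = E − B.
As a 5×9 matrix over Z this has rank 4, with invariant factors (1,1,1,1).

The boundary map ∂_2: C_2 → C_1 maps a triangle to the signed sum of its edges. For instance
  ∂ADF = DF − AF + AD,
  ∂ABE = BE − AE + AB.
This gives a 9×6 integer matrix of rank 5; reducing to Smith normal form yields diagonal entries (1,1,1,1,1).

From H_k ≅ ker(∂_k) / im(∂_{k+1}) we obtain:

  H_0: rank C_0 − rank ∂_1 = 5 − 4 = 1, and the invariant factors of ∂_1 are all 1, so H_0 ≅ Z.
  H_1: rank ker ∂_1 − rank ∂_2 = (9 − 4) − 5 = 0, and the invariant factors of ∂_2 are all 1, so H_1 ≅ 0.
  H_2: rank ker ∂_2 − rank ∂_3 = (6 − 5) − 0 = 1, and there is no ∂_3, so H_2 ≅ Z.

H_0 ≅ Z,  H_1 = 0,  H_2 ≅ Z.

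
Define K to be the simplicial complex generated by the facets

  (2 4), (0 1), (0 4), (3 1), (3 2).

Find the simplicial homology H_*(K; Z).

Take the total order 0 < 1 < 2 < 3 < 4 on the vertex set. Then K (dimension 1) consists of the simplices:

  0-simplices (5): [0], [1], [2], [3], [4]
  1-simplices (5): [0,1], [0,4], [1,3], [2,3], [2,4]

giving chain groups C_0 ≅ Z^5, C_1 ≅ Z^5.

Boundary ∂_1: C_1 → C_0 is given by ∂[p,q] = [q] − [p]. For instance
  ∂[1,3] = [3] − [1].
As a 5×5 matrix over Z this has rank 4, with invariant factors (1,1,1,1).

Computing H_k = (kernel of ∂_k) / (image of ∂_{k+1}):

  H_0: rank C_0 − rank ∂_1 = 5 − 4 = 1, and the invariant factors of ∂_1 are all 1, so H_0 ≅ Z.
  H_1: rank ker ∂_1 − rank ∂_2 = (5 − 4) − 0 = 1, and there is no ∂_2, so H_1 ≅ Z.

(K is a triangulation of the circle S^1.)

H_0 = Z,  H_1 = Z.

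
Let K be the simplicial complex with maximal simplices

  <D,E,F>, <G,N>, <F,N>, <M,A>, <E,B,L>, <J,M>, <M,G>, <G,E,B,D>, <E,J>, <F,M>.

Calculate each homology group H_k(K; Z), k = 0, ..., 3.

Order the vertices as A < B < D < E < F < G < J < L < M < N. Listing each simplex with vertices in this order, K has dimension 3 with simplices:

  0-simplices (10): A, B, D, E, F, G, J, L, M, N
  1-simplices (17): AM, BD, BE, BG, BL, DE, DF, DG, EF, EG, EJ, EL, FM, FN, GM, GN, JM
  2-simplices (6): BDE, BDG, BEG, BEL, DEF, DEG
  3-simplices (1): BDEG

so the chain groups are C_0 ≅ Z^10, C_1 ≅ Z^17, C_2 ≅ Z^6, C_3 ≅ Z^1.

∂_1: C_1 → C_0 sends each edge [p,q] (with p < q) to q − p.
The 10×17 boundary matrix has rank 9 and Smith normal form diag(1,1,1,1,1,1,1,1,1).

Boundary ∂_2: C_2 → C_1 sends each 2-simplex [p,q,r] to [q,r] − [p,r] + [p,q]. For instance
  ∂DEF = EF − DF + DE,
  ∂BEG = EG − BG + BE.
As a 17×6 matrix over Z this has rank 5, with invariant factors (1,1,1,1,1).

∂_3: C_3 → C_2 sends each 3-simplex σ to the alternating sum Σ_i (−1)^i (σ with its i-th vertex removed). For instance
  ∂BDEG = DEG − BEG + BDG − BDE.
As a 6×1 matrix over Z this has rank 1, with invariant factors (1).

Now H_k = ker ∂_k / im ∂_{k+1}, so:

  H_0: rank C_0 − rank ∂_1 = 10 − 9 = 1, and the invariant factors of ∂_1 are all 1, so H_0 ≅ Z.
  H_1: rank ker ∂_1 − rank ∂_2 = (17 − 9) − 5 = 3, and the invariant factors of ∂_2 are all 1, so H_1 ≅ Z^3.
  H_2: rank ker ∂_2 − rank ∂_3 = (6 − 5) − 1 = 0, and the invariant factors of ∂_3 are all 1, so H_2 ≅ 0.
  H_3: rank ker ∂_3 − rank ∂_4 = (1 − 1) − 0 = 0, and there is no ∂_4, so H_3 ≅ 0.

As a check, the Euler characteristic is 10 − 17 + 6 − 1 = -2, which agrees with 1 − 3 + 0 − 0 = -2.

H_0 ≅ Z,  H_1 ≅ Z^3,  H_2 = 0,  H_3 = 0.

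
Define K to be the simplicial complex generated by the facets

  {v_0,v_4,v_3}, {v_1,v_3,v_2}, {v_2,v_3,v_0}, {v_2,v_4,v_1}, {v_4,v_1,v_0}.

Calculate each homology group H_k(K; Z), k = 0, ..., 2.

H_0 ≅ Z,  H_1 ≅ Z,  H_2 = 0.

Order the vertices as v_0 < v_1 < v_2 < v_3 < v_4. Listing each simplex with vertices in this order, K has dimension 2 with simplices:

  0-simplices (5): [v_0], [v_1], [v_2], [v_3], [v_4]
  1-simplices (10): [v_0,v_1], [v_0,v_2], [v_0,v_3], [v_0,v_4], [v_1,v_2], [v_1,v_3], [v_1,v_4], [v_2,v_3], [v_2,v_4], [v_3,v_4]
  2-simplices (5): [v_0,v_1,v_4], [v_0,v_2,v_3], [v_0,v_3,v_4], [v_1,v_2,v_3], [v_1,v_2,v_4]

giving chain groups C_0 ≅ Z^5, C_1 ≅ Z^10, C_2 ≅ Z^5.

The boundary map ∂_1: C_1 → C_0 is given by ∂[p,q] = [q] − [p].
This gives a 5×10 integer matrix of rank 4; reducing to Smith normal form yields diagonal entries (1,1,1,1).

Boundary ∂_2: C_2 → C_1 maps a triangle to the signed sum of its edges. For instance
  ∂[v_0,v_1,v_4] = [v_1,v_4] − [v_0,v_4] + [v_0,v_1],
  ∂[v_1,v_2,v_3] = [v_2,v_3] − [v_1,v_3] + [v_1,v_2].
The 10×5 boundary matrix has rank 5 and Smith normal form diag(1,1,1,1,1).

Computing H_k = (kernel of ∂_k) / (image of ∂_{k+1}):

  H_0: rank C_0 − rank ∂_1 = 5 − 4 = 1, and the invariant factors of ∂_1 are all 1, so H_0 = Z.
  H_1: rank ker ∂_1 − rank ∂_2 = (10 − 4) − 5 = 1, and the invariant factors of ∂_2 are all 1, so H_1 = Z.
  H_2: rank ker ∂_2 − rank ∂_3 = (5 − 5) − 0 = 0, and there is no ∂_3, so H_2 = 0.

As a check, the Euler characteristic is 5 − 10 + 5 = 0, which agrees with 1 − 1 + 0 = 0.
(K is a triangulation of the Möbius band.)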